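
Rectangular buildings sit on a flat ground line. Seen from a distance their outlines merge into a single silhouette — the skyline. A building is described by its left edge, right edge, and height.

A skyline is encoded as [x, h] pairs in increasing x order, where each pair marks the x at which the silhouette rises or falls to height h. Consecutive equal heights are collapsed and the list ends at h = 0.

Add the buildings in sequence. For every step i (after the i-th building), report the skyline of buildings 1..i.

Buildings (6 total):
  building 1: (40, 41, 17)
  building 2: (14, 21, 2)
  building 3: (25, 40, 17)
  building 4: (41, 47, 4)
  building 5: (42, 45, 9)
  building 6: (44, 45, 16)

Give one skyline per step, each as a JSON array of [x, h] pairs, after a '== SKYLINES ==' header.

== SKYLINES ==
[[40,17],[41,0]]
[[14,2],[21,0],[40,17],[41,0]]
[[14,2],[21,0],[25,17],[41,0]]
[[14,2],[21,0],[25,17],[41,4],[47,0]]
[[14,2],[21,0],[25,17],[41,4],[42,9],[45,4],[47,0]]
[[14,2],[21,0],[25,17],[41,4],[42,9],[44,16],[45,4],[47,0]]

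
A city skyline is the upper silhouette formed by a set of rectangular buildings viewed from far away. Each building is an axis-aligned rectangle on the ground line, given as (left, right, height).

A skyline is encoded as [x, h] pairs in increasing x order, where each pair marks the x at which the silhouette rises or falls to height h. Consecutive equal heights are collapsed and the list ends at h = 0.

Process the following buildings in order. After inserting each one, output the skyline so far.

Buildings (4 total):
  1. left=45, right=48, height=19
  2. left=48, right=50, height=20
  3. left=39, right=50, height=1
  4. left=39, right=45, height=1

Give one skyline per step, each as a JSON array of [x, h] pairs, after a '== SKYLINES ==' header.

== SKYLINES ==
[[45,19],[48,0]]
[[45,19],[48,20],[50,0]]
[[39,1],[45,19],[48,20],[50,0]]
[[39,1],[45,19],[48,20],[50,0]]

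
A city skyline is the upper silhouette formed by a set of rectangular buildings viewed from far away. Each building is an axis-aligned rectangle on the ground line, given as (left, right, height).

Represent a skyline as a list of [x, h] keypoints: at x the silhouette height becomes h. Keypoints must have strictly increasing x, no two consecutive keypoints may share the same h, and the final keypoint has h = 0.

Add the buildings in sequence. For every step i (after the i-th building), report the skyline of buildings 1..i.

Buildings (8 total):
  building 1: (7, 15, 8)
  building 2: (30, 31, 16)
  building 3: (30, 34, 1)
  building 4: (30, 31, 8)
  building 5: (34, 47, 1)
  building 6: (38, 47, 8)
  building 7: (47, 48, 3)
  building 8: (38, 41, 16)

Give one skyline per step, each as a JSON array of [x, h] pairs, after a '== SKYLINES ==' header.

== SKYLINES ==
[[7,8],[15,0]]
[[7,8],[15,0],[30,16],[31,0]]
[[7,8],[15,0],[30,16],[31,1],[34,0]]
[[7,8],[15,0],[30,16],[31,1],[34,0]]
[[7,8],[15,0],[30,16],[31,1],[47,0]]
[[7,8],[15,0],[30,16],[31,1],[38,8],[47,0]]
[[7,8],[15,0],[30,16],[31,1],[38,8],[47,3],[48,0]]
[[7,8],[15,0],[30,16],[31,1],[38,16],[41,8],[47,3],[48,0]]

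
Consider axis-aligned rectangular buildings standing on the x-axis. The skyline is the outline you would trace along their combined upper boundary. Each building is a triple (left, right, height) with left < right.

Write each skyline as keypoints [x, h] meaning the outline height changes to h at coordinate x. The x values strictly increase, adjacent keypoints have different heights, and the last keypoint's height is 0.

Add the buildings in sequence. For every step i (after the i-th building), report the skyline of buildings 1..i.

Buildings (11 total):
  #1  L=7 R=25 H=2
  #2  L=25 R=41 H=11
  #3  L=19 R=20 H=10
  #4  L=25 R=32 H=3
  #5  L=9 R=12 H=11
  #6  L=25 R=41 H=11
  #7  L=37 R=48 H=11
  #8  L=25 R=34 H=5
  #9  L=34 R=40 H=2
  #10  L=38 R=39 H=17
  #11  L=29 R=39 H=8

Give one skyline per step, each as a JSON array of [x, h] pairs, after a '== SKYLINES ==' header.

== SKYLINES ==
[[7,2],[25,0]]
[[7,2],[25,11],[41,0]]
[[7,2],[19,10],[20,2],[25,11],[41,0]]
[[7,2],[19,10],[20,2],[25,11],[41,0]]
[[7,2],[9,11],[12,2],[19,10],[20,2],[25,11],[41,0]]
[[7,2],[9,11],[12,2],[19,10],[20,2],[25,11],[41,0]]
[[7,2],[9,11],[12,2],[19,10],[20,2],[25,11],[48,0]]
[[7,2],[9,11],[12,2],[19,10],[20,2],[25,11],[48,0]]
[[7,2],[9,11],[12,2],[19,10],[20,2],[25,11],[48,0]]
[[7,2],[9,11],[12,2],[19,10],[20,2],[25,11],[38,17],[39,11],[48,0]]
[[7,2],[9,11],[12,2],[19,10],[20,2],[25,11],[38,17],[39,11],[48,0]]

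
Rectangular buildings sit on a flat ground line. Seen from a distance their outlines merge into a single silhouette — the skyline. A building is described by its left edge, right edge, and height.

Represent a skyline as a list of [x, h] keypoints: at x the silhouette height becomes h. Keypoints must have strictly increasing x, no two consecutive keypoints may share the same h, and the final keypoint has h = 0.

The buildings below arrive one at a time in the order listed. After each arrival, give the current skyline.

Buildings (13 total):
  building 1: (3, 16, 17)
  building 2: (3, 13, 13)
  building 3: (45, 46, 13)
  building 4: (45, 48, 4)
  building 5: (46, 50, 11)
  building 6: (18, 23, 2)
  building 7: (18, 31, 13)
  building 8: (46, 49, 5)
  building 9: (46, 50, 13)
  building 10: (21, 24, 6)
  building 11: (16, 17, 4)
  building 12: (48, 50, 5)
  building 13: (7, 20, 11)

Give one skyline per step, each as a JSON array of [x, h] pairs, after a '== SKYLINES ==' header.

== SKYLINES ==
[[3,17],[16,0]]
[[3,17],[16,0]]
[[3,17],[16,0],[45,13],[46,0]]
[[3,17],[16,0],[45,13],[46,4],[48,0]]
[[3,17],[16,0],[45,13],[46,11],[50,0]]
[[3,17],[16,0],[18,2],[23,0],[45,13],[46,11],[50,0]]
[[3,17],[16,0],[18,13],[31,0],[45,13],[46,11],[50,0]]
[[3,17],[16,0],[18,13],[31,0],[45,13],[46,11],[50,0]]
[[3,17],[16,0],[18,13],[31,0],[45,13],[50,0]]
[[3,17],[16,0],[18,13],[31,0],[45,13],[50,0]]
[[3,17],[16,4],[17,0],[18,13],[31,0],[45,13],[50,0]]
[[3,17],[16,4],[17,0],[18,13],[31,0],[45,13],[50,0]]
[[3,17],[16,11],[18,13],[31,0],[45,13],[50,0]]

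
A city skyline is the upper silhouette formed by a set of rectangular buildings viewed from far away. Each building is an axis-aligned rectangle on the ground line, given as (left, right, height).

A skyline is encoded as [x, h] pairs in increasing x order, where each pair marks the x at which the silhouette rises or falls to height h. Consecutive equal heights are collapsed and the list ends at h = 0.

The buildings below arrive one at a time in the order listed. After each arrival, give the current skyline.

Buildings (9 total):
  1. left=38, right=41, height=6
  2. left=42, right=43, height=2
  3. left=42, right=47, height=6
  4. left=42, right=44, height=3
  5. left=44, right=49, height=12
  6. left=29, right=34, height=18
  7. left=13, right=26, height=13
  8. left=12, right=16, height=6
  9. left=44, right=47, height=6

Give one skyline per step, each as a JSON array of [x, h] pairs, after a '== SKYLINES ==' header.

== SKYLINES ==
[[38,6],[41,0]]
[[38,6],[41,0],[42,2],[43,0]]
[[38,6],[41,0],[42,6],[47,0]]
[[38,6],[41,0],[42,6],[47,0]]
[[38,6],[41,0],[42,6],[44,12],[49,0]]
[[29,18],[34,0],[38,6],[41,0],[42,6],[44,12],[49,0]]
[[13,13],[26,0],[29,18],[34,0],[38,6],[41,0],[42,6],[44,12],[49,0]]
[[12,6],[13,13],[26,0],[29,18],[34,0],[38,6],[41,0],[42,6],[44,12],[49,0]]
[[12,6],[13,13],[26,0],[29,18],[34,0],[38,6],[41,0],[42,6],[44,12],[49,0]]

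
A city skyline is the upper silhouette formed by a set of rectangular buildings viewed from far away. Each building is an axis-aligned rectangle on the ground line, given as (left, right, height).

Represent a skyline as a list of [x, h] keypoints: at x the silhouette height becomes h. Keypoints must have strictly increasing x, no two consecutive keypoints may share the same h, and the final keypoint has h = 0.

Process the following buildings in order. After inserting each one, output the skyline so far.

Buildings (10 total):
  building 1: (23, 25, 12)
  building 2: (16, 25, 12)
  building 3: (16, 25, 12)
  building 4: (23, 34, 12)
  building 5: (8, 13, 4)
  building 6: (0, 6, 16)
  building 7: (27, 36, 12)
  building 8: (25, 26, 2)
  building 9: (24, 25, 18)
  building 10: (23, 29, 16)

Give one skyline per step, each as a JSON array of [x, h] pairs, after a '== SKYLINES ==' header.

== SKYLINES ==
[[23,12],[25,0]]
[[16,12],[25,0]]
[[16,12],[25,0]]
[[16,12],[34,0]]
[[8,4],[13,0],[16,12],[34,0]]
[[0,16],[6,0],[8,4],[13,0],[16,12],[34,0]]
[[0,16],[6,0],[8,4],[13,0],[16,12],[36,0]]
[[0,16],[6,0],[8,4],[13,0],[16,12],[36,0]]
[[0,16],[6,0],[8,4],[13,0],[16,12],[24,18],[25,12],[36,0]]
[[0,16],[6,0],[8,4],[13,0],[16,12],[23,16],[24,18],[25,16],[29,12],[36,0]]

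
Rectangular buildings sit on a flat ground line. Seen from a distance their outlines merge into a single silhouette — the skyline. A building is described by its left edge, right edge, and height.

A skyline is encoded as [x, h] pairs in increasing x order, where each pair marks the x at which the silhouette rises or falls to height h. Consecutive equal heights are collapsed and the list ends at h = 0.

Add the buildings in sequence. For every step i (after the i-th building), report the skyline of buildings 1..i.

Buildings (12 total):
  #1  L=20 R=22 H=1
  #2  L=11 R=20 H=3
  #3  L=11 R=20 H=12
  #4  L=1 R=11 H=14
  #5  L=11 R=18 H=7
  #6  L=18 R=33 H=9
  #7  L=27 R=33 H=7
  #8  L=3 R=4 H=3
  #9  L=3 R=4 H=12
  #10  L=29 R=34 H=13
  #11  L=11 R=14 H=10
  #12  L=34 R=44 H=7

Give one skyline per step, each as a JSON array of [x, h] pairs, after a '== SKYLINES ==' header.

== SKYLINES ==
[[20,1],[22,0]]
[[11,3],[20,1],[22,0]]
[[11,12],[20,1],[22,0]]
[[1,14],[11,12],[20,1],[22,0]]
[[1,14],[11,12],[20,1],[22,0]]
[[1,14],[11,12],[20,9],[33,0]]
[[1,14],[11,12],[20,9],[33,0]]
[[1,14],[11,12],[20,9],[33,0]]
[[1,14],[11,12],[20,9],[33,0]]
[[1,14],[11,12],[20,9],[29,13],[34,0]]
[[1,14],[11,12],[20,9],[29,13],[34,0]]
[[1,14],[11,12],[20,9],[29,13],[34,7],[44,0]]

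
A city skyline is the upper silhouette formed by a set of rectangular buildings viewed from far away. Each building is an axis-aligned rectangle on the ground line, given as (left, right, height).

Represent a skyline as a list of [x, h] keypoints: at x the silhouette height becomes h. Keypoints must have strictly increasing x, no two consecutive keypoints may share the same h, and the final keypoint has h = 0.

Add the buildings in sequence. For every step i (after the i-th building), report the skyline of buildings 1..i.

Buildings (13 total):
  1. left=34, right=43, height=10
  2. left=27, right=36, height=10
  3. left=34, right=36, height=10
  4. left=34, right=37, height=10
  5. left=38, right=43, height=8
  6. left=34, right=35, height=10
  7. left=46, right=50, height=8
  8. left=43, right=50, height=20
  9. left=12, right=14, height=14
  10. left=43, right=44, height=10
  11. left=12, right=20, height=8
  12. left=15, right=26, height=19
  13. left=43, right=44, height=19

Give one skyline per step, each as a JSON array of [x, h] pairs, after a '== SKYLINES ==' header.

== SKYLINES ==
[[34,10],[43,0]]
[[27,10],[43,0]]
[[27,10],[43,0]]
[[27,10],[43,0]]
[[27,10],[43,0]]
[[27,10],[43,0]]
[[27,10],[43,0],[46,8],[50,0]]
[[27,10],[43,20],[50,0]]
[[12,14],[14,0],[27,10],[43,20],[50,0]]
[[12,14],[14,0],[27,10],[43,20],[50,0]]
[[12,14],[14,8],[20,0],[27,10],[43,20],[50,0]]
[[12,14],[14,8],[15,19],[26,0],[27,10],[43,20],[50,0]]
[[12,14],[14,8],[15,19],[26,0],[27,10],[43,20],[50,0]]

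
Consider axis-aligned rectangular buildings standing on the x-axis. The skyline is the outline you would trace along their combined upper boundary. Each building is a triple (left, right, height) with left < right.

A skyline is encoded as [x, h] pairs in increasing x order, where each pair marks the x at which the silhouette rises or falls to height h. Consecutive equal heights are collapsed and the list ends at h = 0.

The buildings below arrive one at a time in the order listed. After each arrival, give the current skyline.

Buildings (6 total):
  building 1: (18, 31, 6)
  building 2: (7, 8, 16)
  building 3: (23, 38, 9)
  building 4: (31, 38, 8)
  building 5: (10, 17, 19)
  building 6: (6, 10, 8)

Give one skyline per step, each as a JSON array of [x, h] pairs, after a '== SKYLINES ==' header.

== SKYLINES ==
[[18,6],[31,0]]
[[7,16],[8,0],[18,6],[31,0]]
[[7,16],[8,0],[18,6],[23,9],[38,0]]
[[7,16],[8,0],[18,6],[23,9],[38,0]]
[[7,16],[8,0],[10,19],[17,0],[18,6],[23,9],[38,0]]
[[6,8],[7,16],[8,8],[10,19],[17,0],[18,6],[23,9],[38,0]]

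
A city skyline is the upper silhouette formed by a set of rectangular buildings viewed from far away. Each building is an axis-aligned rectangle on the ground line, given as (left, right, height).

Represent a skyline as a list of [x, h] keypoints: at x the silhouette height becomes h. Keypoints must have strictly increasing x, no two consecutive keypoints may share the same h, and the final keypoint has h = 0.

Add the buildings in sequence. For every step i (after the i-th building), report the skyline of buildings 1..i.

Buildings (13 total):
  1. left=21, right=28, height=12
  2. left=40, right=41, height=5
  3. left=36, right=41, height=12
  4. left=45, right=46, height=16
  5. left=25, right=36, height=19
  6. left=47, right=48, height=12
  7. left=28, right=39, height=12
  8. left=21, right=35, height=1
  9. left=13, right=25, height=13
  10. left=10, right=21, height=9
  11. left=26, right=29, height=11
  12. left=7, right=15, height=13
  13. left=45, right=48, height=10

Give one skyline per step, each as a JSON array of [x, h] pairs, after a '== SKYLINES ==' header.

== SKYLINES ==
[[21,12],[28,0]]
[[21,12],[28,0],[40,5],[41,0]]
[[21,12],[28,0],[36,12],[41,0]]
[[21,12],[28,0],[36,12],[41,0],[45,16],[46,0]]
[[21,12],[25,19],[36,12],[41,0],[45,16],[46,0]]
[[21,12],[25,19],[36,12],[41,0],[45,16],[46,0],[47,12],[48,0]]
[[21,12],[25,19],[36,12],[41,0],[45,16],[46,0],[47,12],[48,0]]
[[21,12],[25,19],[36,12],[41,0],[45,16],[46,0],[47,12],[48,0]]
[[13,13],[25,19],[36,12],[41,0],[45,16],[46,0],[47,12],[48,0]]
[[10,9],[13,13],[25,19],[36,12],[41,0],[45,16],[46,0],[47,12],[48,0]]
[[10,9],[13,13],[25,19],[36,12],[41,0],[45,16],[46,0],[47,12],[48,0]]
[[7,13],[25,19],[36,12],[41,0],[45,16],[46,0],[47,12],[48,0]]
[[7,13],[25,19],[36,12],[41,0],[45,16],[46,10],[47,12],[48,0]]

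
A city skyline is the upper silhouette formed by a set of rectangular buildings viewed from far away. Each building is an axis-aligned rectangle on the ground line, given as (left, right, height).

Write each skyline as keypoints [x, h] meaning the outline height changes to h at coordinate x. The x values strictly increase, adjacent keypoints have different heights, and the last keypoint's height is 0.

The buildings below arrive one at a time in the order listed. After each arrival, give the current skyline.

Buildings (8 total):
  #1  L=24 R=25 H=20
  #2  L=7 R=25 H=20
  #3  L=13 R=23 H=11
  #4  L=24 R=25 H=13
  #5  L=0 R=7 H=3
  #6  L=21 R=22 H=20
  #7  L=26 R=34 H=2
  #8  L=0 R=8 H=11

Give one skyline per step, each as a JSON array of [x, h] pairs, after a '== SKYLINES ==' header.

== SKYLINES ==
[[24,20],[25,0]]
[[7,20],[25,0]]
[[7,20],[25,0]]
[[7,20],[25,0]]
[[0,3],[7,20],[25,0]]
[[0,3],[7,20],[25,0]]
[[0,3],[7,20],[25,0],[26,2],[34,0]]
[[0,11],[7,20],[25,0],[26,2],[34,0]]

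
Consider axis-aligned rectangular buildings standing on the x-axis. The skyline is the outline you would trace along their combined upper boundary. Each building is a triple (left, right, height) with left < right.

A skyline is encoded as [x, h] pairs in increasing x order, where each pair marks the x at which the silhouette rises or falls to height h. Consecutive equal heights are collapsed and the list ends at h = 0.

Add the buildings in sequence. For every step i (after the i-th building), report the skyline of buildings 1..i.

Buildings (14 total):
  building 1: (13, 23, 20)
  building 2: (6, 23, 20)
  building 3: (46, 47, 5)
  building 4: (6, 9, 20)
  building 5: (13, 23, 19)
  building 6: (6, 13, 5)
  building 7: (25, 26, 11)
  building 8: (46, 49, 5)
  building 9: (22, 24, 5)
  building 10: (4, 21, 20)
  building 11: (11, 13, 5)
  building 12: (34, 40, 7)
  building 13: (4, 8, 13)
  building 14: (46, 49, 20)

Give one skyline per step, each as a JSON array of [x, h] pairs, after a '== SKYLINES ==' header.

== SKYLINES ==
[[13,20],[23,0]]
[[6,20],[23,0]]
[[6,20],[23,0],[46,5],[47,0]]
[[6,20],[23,0],[46,5],[47,0]]
[[6,20],[23,0],[46,5],[47,0]]
[[6,20],[23,0],[46,5],[47,0]]
[[6,20],[23,0],[25,11],[26,0],[46,5],[47,0]]
[[6,20],[23,0],[25,11],[26,0],[46,5],[49,0]]
[[6,20],[23,5],[24,0],[25,11],[26,0],[46,5],[49,0]]
[[4,20],[23,5],[24,0],[25,11],[26,0],[46,5],[49,0]]
[[4,20],[23,5],[24,0],[25,11],[26,0],[46,5],[49,0]]
[[4,20],[23,5],[24,0],[25,11],[26,0],[34,7],[40,0],[46,5],[49,0]]
[[4,20],[23,5],[24,0],[25,11],[26,0],[34,7],[40,0],[46,5],[49,0]]
[[4,20],[23,5],[24,0],[25,11],[26,0],[34,7],[40,0],[46,20],[49,0]]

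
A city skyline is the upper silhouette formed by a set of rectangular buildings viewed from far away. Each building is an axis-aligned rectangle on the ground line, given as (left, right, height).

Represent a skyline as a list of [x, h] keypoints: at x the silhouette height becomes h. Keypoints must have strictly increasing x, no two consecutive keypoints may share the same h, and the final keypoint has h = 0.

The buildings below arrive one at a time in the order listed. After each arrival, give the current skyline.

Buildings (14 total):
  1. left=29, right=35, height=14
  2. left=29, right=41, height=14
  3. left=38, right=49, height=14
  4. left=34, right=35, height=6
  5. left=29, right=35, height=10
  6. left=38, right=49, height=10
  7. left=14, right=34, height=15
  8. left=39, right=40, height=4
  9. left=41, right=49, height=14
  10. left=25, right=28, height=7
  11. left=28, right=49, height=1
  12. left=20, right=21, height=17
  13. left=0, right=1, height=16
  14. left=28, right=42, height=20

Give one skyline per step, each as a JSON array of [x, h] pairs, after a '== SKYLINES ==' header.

== SKYLINES ==
[[29,14],[35,0]]
[[29,14],[41,0]]
[[29,14],[49,0]]
[[29,14],[49,0]]
[[29,14],[49,0]]
[[29,14],[49,0]]
[[14,15],[34,14],[49,0]]
[[14,15],[34,14],[49,0]]
[[14,15],[34,14],[49,0]]
[[14,15],[34,14],[49,0]]
[[14,15],[34,14],[49,0]]
[[14,15],[20,17],[21,15],[34,14],[49,0]]
[[0,16],[1,0],[14,15],[20,17],[21,15],[34,14],[49,0]]
[[0,16],[1,0],[14,15],[20,17],[21,15],[28,20],[42,14],[49,0]]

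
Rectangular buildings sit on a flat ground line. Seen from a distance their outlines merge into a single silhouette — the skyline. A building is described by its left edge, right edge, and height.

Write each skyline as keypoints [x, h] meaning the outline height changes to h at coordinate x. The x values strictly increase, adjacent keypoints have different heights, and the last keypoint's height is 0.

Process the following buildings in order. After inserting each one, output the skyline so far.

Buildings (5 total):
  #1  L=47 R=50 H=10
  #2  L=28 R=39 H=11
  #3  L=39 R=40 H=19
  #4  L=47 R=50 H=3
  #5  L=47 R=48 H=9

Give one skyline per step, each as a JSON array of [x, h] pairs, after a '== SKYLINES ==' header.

== SKYLINES ==
[[47,10],[50,0]]
[[28,11],[39,0],[47,10],[50,0]]
[[28,11],[39,19],[40,0],[47,10],[50,0]]
[[28,11],[39,19],[40,0],[47,10],[50,0]]
[[28,11],[39,19],[40,0],[47,10],[50,0]]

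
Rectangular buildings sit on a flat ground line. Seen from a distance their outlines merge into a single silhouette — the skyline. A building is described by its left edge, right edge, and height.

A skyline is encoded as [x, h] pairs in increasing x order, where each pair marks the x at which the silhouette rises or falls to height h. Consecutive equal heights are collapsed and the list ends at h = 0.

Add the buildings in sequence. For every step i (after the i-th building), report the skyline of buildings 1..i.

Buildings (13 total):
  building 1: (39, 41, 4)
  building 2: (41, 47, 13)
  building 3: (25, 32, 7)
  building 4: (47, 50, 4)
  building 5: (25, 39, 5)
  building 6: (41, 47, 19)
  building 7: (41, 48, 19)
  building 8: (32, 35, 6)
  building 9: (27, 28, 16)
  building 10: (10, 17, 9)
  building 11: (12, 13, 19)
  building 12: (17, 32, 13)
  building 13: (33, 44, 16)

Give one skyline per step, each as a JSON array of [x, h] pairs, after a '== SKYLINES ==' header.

== SKYLINES ==
[[39,4],[41,0]]
[[39,4],[41,13],[47,0]]
[[25,7],[32,0],[39,4],[41,13],[47,0]]
[[25,7],[32,0],[39,4],[41,13],[47,4],[50,0]]
[[25,7],[32,5],[39,4],[41,13],[47,4],[50,0]]
[[25,7],[32,5],[39,4],[41,19],[47,4],[50,0]]
[[25,7],[32,5],[39,4],[41,19],[48,4],[50,0]]
[[25,7],[32,6],[35,5],[39,4],[41,19],[48,4],[50,0]]
[[25,7],[27,16],[28,7],[32,6],[35,5],[39,4],[41,19],[48,4],[50,0]]
[[10,9],[17,0],[25,7],[27,16],[28,7],[32,6],[35,5],[39,4],[41,19],[48,4],[50,0]]
[[10,9],[12,19],[13,9],[17,0],[25,7],[27,16],[28,7],[32,6],[35,5],[39,4],[41,19],[48,4],[50,0]]
[[10,9],[12,19],[13,9],[17,13],[27,16],[28,13],[32,6],[35,5],[39,4],[41,19],[48,4],[50,0]]
[[10,9],[12,19],[13,9],[17,13],[27,16],[28,13],[32,6],[33,16],[41,19],[48,4],[50,0]]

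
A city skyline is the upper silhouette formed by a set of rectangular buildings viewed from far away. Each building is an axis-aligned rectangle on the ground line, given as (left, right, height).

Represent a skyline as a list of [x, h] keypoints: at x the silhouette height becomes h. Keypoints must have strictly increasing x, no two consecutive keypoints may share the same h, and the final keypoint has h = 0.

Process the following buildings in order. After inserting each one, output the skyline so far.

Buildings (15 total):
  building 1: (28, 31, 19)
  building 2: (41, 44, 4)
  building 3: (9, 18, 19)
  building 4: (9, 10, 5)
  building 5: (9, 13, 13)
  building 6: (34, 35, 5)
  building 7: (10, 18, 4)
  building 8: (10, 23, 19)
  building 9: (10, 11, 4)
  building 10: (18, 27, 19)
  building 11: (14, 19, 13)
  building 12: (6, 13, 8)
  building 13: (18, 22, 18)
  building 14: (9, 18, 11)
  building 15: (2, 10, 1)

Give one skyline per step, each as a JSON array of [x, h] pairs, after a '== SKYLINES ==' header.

== SKYLINES ==
[[28,19],[31,0]]
[[28,19],[31,0],[41,4],[44,0]]
[[9,19],[18,0],[28,19],[31,0],[41,4],[44,0]]
[[9,19],[18,0],[28,19],[31,0],[41,4],[44,0]]
[[9,19],[18,0],[28,19],[31,0],[41,4],[44,0]]
[[9,19],[18,0],[28,19],[31,0],[34,5],[35,0],[41,4],[44,0]]
[[9,19],[18,0],[28,19],[31,0],[34,5],[35,0],[41,4],[44,0]]
[[9,19],[23,0],[28,19],[31,0],[34,5],[35,0],[41,4],[44,0]]
[[9,19],[23,0],[28,19],[31,0],[34,5],[35,0],[41,4],[44,0]]
[[9,19],[27,0],[28,19],[31,0],[34,5],[35,0],[41,4],[44,0]]
[[9,19],[27,0],[28,19],[31,0],[34,5],[35,0],[41,4],[44,0]]
[[6,8],[9,19],[27,0],[28,19],[31,0],[34,5],[35,0],[41,4],[44,0]]
[[6,8],[9,19],[27,0],[28,19],[31,0],[34,5],[35,0],[41,4],[44,0]]
[[6,8],[9,19],[27,0],[28,19],[31,0],[34,5],[35,0],[41,4],[44,0]]
[[2,1],[6,8],[9,19],[27,0],[28,19],[31,0],[34,5],[35,0],[41,4],[44,0]]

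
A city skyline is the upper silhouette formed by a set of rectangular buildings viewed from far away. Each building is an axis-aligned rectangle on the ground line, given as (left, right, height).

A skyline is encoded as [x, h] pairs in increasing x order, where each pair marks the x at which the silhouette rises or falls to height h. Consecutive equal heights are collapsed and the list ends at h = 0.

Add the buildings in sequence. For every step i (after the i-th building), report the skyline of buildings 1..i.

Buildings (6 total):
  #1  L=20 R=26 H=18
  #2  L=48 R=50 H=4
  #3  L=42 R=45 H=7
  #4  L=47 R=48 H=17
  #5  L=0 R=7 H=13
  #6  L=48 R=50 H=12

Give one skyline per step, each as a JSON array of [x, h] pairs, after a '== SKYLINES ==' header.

== SKYLINES ==
[[20,18],[26,0]]
[[20,18],[26,0],[48,4],[50,0]]
[[20,18],[26,0],[42,7],[45,0],[48,4],[50,0]]
[[20,18],[26,0],[42,7],[45,0],[47,17],[48,4],[50,0]]
[[0,13],[7,0],[20,18],[26,0],[42,7],[45,0],[47,17],[48,4],[50,0]]
[[0,13],[7,0],[20,18],[26,0],[42,7],[45,0],[47,17],[48,12],[50,0]]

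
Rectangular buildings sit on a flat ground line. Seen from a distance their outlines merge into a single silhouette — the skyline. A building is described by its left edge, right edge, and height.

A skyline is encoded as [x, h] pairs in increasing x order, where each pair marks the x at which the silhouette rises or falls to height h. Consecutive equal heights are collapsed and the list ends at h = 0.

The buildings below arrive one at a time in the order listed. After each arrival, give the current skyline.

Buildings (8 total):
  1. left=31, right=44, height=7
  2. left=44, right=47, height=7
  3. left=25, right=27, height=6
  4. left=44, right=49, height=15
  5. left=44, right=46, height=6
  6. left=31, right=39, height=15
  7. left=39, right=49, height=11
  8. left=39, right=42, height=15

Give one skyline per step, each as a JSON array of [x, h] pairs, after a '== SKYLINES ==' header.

== SKYLINES ==
[[31,7],[44,0]]
[[31,7],[47,0]]
[[25,6],[27,0],[31,7],[47,0]]
[[25,6],[27,0],[31,7],[44,15],[49,0]]
[[25,6],[27,0],[31,7],[44,15],[49,0]]
[[25,6],[27,0],[31,15],[39,7],[44,15],[49,0]]
[[25,6],[27,0],[31,15],[39,11],[44,15],[49,0]]
[[25,6],[27,0],[31,15],[42,11],[44,15],[49,0]]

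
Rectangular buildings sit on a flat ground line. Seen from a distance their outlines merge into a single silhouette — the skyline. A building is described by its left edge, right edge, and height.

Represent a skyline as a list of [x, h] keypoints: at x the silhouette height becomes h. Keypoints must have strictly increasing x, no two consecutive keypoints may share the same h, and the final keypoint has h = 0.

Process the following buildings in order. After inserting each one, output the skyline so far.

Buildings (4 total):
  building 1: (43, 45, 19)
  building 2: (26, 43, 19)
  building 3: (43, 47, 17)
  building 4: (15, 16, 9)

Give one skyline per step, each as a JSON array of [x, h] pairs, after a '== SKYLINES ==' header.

== SKYLINES ==
[[43,19],[45,0]]
[[26,19],[45,0]]
[[26,19],[45,17],[47,0]]
[[15,9],[16,0],[26,19],[45,17],[47,0]]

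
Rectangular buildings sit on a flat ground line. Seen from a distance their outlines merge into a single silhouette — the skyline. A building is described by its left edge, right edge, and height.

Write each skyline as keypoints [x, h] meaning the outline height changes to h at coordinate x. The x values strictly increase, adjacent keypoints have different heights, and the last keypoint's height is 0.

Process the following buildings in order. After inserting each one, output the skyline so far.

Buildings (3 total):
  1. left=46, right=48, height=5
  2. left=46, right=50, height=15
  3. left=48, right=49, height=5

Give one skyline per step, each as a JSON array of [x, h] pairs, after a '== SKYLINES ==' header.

== SKYLINES ==
[[46,5],[48,0]]
[[46,15],[50,0]]
[[46,15],[50,0]]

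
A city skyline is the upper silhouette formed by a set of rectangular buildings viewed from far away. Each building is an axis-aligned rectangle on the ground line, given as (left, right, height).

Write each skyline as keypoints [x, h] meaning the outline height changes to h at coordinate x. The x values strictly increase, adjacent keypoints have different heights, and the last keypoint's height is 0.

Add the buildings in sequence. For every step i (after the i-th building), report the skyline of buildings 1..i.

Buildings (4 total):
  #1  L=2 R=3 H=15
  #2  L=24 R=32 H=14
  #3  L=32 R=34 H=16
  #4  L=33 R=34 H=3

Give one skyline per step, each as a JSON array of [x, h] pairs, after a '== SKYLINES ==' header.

== SKYLINES ==
[[2,15],[3,0]]
[[2,15],[3,0],[24,14],[32,0]]
[[2,15],[3,0],[24,14],[32,16],[34,0]]
[[2,15],[3,0],[24,14],[32,16],[34,0]]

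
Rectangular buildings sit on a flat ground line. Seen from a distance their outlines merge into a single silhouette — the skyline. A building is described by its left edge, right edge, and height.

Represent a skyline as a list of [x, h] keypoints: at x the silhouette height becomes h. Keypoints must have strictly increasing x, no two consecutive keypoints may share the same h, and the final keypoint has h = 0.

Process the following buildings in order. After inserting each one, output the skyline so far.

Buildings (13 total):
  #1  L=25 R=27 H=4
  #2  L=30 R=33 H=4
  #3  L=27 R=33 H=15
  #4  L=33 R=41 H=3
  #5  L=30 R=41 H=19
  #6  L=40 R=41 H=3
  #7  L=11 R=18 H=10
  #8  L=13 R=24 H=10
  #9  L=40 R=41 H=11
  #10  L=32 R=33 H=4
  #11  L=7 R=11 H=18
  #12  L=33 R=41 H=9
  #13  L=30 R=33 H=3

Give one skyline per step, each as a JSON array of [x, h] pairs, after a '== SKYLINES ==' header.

== SKYLINES ==
[[25,4],[27,0]]
[[25,4],[27,0],[30,4],[33,0]]
[[25,4],[27,15],[33,0]]
[[25,4],[27,15],[33,3],[41,0]]
[[25,4],[27,15],[30,19],[41,0]]
[[25,4],[27,15],[30,19],[41,0]]
[[11,10],[18,0],[25,4],[27,15],[30,19],[41,0]]
[[11,10],[24,0],[25,4],[27,15],[30,19],[41,0]]
[[11,10],[24,0],[25,4],[27,15],[30,19],[41,0]]
[[11,10],[24,0],[25,4],[27,15],[30,19],[41,0]]
[[7,18],[11,10],[24,0],[25,4],[27,15],[30,19],[41,0]]
[[7,18],[11,10],[24,0],[25,4],[27,15],[30,19],[41,0]]
[[7,18],[11,10],[24,0],[25,4],[27,15],[30,19],[41,0]]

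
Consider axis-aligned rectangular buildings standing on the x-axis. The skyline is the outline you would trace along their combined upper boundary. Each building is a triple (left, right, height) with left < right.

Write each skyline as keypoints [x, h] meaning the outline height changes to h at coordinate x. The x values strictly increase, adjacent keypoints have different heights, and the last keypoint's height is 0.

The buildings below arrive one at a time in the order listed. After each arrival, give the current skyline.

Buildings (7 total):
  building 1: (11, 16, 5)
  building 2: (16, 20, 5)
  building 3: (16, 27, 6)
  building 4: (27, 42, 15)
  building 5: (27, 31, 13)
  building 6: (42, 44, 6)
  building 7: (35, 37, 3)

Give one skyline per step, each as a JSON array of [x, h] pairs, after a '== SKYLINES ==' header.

== SKYLINES ==
[[11,5],[16,0]]
[[11,5],[20,0]]
[[11,5],[16,6],[27,0]]
[[11,5],[16,6],[27,15],[42,0]]
[[11,5],[16,6],[27,15],[42,0]]
[[11,5],[16,6],[27,15],[42,6],[44,0]]
[[11,5],[16,6],[27,15],[42,6],[44,0]]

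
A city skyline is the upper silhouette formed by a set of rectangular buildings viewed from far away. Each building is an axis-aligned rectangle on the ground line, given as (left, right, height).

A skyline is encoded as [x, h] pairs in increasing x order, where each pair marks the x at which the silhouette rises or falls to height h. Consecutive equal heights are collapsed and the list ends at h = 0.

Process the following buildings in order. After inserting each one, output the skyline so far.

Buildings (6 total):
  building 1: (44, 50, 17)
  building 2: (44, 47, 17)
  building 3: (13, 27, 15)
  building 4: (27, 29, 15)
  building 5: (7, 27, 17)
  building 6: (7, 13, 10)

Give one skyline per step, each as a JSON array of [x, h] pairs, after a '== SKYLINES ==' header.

== SKYLINES ==
[[44,17],[50,0]]
[[44,17],[50,0]]
[[13,15],[27,0],[44,17],[50,0]]
[[13,15],[29,0],[44,17],[50,0]]
[[7,17],[27,15],[29,0],[44,17],[50,0]]
[[7,17],[27,15],[29,0],[44,17],[50,0]]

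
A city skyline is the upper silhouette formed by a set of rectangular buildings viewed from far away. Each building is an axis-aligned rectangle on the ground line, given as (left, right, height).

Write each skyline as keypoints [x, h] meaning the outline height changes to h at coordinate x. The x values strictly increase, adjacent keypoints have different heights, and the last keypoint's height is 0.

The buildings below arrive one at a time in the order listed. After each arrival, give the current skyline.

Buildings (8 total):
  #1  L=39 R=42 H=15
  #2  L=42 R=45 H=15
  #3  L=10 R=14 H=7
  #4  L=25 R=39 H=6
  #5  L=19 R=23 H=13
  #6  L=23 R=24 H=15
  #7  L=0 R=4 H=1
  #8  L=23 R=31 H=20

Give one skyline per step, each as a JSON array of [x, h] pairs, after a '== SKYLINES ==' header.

== SKYLINES ==
[[39,15],[42,0]]
[[39,15],[45,0]]
[[10,7],[14,0],[39,15],[45,0]]
[[10,7],[14,0],[25,6],[39,15],[45,0]]
[[10,7],[14,0],[19,13],[23,0],[25,6],[39,15],[45,0]]
[[10,7],[14,0],[19,13],[23,15],[24,0],[25,6],[39,15],[45,0]]
[[0,1],[4,0],[10,7],[14,0],[19,13],[23,15],[24,0],[25,6],[39,15],[45,0]]
[[0,1],[4,0],[10,7],[14,0],[19,13],[23,20],[31,6],[39,15],[45,0]]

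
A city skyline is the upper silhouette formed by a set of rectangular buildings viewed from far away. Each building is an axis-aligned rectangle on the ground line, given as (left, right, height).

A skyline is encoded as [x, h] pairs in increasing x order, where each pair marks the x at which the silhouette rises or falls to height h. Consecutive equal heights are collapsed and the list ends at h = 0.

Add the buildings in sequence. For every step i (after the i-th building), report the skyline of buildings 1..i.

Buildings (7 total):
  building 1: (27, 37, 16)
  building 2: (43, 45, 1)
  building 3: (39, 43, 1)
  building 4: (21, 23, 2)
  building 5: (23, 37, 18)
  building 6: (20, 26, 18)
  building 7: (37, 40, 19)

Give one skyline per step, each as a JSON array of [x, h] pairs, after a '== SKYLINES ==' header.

== SKYLINES ==
[[27,16],[37,0]]
[[27,16],[37,0],[43,1],[45,0]]
[[27,16],[37,0],[39,1],[45,0]]
[[21,2],[23,0],[27,16],[37,0],[39,1],[45,0]]
[[21,2],[23,18],[37,0],[39,1],[45,0]]
[[20,18],[37,0],[39,1],[45,0]]
[[20,18],[37,19],[40,1],[45,0]]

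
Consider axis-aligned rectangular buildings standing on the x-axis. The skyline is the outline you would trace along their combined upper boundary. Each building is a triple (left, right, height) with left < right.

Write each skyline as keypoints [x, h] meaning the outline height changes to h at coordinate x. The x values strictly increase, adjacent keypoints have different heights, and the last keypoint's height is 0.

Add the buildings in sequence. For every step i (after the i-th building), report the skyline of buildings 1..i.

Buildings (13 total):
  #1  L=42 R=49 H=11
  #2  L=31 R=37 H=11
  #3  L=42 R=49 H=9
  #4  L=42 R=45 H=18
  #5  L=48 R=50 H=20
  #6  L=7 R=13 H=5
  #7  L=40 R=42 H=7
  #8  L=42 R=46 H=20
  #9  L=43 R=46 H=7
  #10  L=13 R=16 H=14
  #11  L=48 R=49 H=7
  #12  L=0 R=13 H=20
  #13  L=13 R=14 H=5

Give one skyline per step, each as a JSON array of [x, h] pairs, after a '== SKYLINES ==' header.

== SKYLINES ==
[[42,11],[49,0]]
[[31,11],[37,0],[42,11],[49,0]]
[[31,11],[37,0],[42,11],[49,0]]
[[31,11],[37,0],[42,18],[45,11],[49,0]]
[[31,11],[37,0],[42,18],[45,11],[48,20],[50,0]]
[[7,5],[13,0],[31,11],[37,0],[42,18],[45,11],[48,20],[50,0]]
[[7,5],[13,0],[31,11],[37,0],[40,7],[42,18],[45,11],[48,20],[50,0]]
[[7,5],[13,0],[31,11],[37,0],[40,7],[42,20],[46,11],[48,20],[50,0]]
[[7,5],[13,0],[31,11],[37,0],[40,7],[42,20],[46,11],[48,20],[50,0]]
[[7,5],[13,14],[16,0],[31,11],[37,0],[40,7],[42,20],[46,11],[48,20],[50,0]]
[[7,5],[13,14],[16,0],[31,11],[37,0],[40,7],[42,20],[46,11],[48,20],[50,0]]
[[0,20],[13,14],[16,0],[31,11],[37,0],[40,7],[42,20],[46,11],[48,20],[50,0]]
[[0,20],[13,14],[16,0],[31,11],[37,0],[40,7],[42,20],[46,11],[48,20],[50,0]]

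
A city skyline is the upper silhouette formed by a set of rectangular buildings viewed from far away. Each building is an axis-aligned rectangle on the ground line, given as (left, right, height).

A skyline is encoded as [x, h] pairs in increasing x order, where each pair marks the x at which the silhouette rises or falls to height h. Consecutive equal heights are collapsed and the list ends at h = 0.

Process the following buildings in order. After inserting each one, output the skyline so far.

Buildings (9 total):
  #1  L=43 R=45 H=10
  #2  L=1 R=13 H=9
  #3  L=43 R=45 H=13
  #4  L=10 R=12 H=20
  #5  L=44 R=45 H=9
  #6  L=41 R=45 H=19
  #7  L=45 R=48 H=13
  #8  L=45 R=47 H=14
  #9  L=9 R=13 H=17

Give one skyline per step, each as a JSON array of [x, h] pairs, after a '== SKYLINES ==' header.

== SKYLINES ==
[[43,10],[45,0]]
[[1,9],[13,0],[43,10],[45,0]]
[[1,9],[13,0],[43,13],[45,0]]
[[1,9],[10,20],[12,9],[13,0],[43,13],[45,0]]
[[1,9],[10,20],[12,9],[13,0],[43,13],[45,0]]
[[1,9],[10,20],[12,9],[13,0],[41,19],[45,0]]
[[1,9],[10,20],[12,9],[13,0],[41,19],[45,13],[48,0]]
[[1,9],[10,20],[12,9],[13,0],[41,19],[45,14],[47,13],[48,0]]
[[1,9],[9,17],[10,20],[12,17],[13,0],[41,19],[45,14],[47,13],[48,0]]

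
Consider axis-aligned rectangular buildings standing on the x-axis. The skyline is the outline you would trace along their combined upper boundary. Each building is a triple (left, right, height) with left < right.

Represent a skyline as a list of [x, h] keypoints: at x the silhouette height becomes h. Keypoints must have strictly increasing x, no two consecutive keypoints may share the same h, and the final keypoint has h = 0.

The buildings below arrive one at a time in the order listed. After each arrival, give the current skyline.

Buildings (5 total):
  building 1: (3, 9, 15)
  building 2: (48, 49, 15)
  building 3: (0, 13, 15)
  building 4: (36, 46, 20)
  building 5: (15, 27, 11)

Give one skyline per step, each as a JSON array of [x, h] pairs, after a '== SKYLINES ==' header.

== SKYLINES ==
[[3,15],[9,0]]
[[3,15],[9,0],[48,15],[49,0]]
[[0,15],[13,0],[48,15],[49,0]]
[[0,15],[13,0],[36,20],[46,0],[48,15],[49,0]]
[[0,15],[13,0],[15,11],[27,0],[36,20],[46,0],[48,15],[49,0]]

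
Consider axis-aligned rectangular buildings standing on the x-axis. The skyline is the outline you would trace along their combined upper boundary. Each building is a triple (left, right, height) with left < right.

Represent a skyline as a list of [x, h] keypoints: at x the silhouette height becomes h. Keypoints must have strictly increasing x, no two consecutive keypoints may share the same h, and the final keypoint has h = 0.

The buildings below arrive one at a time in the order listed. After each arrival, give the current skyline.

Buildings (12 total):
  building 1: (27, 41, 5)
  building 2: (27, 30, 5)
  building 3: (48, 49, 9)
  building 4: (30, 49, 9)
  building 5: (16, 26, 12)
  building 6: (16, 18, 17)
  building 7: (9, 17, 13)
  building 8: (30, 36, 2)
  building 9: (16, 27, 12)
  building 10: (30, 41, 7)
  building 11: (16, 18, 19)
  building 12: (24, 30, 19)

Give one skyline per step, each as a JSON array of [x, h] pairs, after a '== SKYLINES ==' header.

== SKYLINES ==
[[27,5],[41,0]]
[[27,5],[41,0]]
[[27,5],[41,0],[48,9],[49,0]]
[[27,5],[30,9],[49,0]]
[[16,12],[26,0],[27,5],[30,9],[49,0]]
[[16,17],[18,12],[26,0],[27,5],[30,9],[49,0]]
[[9,13],[16,17],[18,12],[26,0],[27,5],[30,9],[49,0]]
[[9,13],[16,17],[18,12],[26,0],[27,5],[30,9],[49,0]]
[[9,13],[16,17],[18,12],[27,5],[30,9],[49,0]]
[[9,13],[16,17],[18,12],[27,5],[30,9],[49,0]]
[[9,13],[16,19],[18,12],[27,5],[30,9],[49,0]]
[[9,13],[16,19],[18,12],[24,19],[30,9],[49,0]]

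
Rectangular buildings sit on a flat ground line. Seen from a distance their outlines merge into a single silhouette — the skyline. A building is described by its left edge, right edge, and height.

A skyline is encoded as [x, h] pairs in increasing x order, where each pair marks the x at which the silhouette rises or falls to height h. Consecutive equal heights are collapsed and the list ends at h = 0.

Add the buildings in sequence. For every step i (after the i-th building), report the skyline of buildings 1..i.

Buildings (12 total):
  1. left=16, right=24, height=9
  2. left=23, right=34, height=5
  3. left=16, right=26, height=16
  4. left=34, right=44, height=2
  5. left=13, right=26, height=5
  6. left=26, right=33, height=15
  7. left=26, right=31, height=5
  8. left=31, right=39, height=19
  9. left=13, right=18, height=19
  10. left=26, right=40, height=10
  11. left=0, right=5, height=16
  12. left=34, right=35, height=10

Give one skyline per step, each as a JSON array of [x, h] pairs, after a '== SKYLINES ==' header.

== SKYLINES ==
[[16,9],[24,0]]
[[16,9],[24,5],[34,0]]
[[16,16],[26,5],[34,0]]
[[16,16],[26,5],[34,2],[44,0]]
[[13,5],[16,16],[26,5],[34,2],[44,0]]
[[13,5],[16,16],[26,15],[33,5],[34,2],[44,0]]
[[13,5],[16,16],[26,15],[33,5],[34,2],[44,0]]
[[13,5],[16,16],[26,15],[31,19],[39,2],[44,0]]
[[13,19],[18,16],[26,15],[31,19],[39,2],[44,0]]
[[13,19],[18,16],[26,15],[31,19],[39,10],[40,2],[44,0]]
[[0,16],[5,0],[13,19],[18,16],[26,15],[31,19],[39,10],[40,2],[44,0]]
[[0,16],[5,0],[13,19],[18,16],[26,15],[31,19],[39,10],[40,2],[44,0]]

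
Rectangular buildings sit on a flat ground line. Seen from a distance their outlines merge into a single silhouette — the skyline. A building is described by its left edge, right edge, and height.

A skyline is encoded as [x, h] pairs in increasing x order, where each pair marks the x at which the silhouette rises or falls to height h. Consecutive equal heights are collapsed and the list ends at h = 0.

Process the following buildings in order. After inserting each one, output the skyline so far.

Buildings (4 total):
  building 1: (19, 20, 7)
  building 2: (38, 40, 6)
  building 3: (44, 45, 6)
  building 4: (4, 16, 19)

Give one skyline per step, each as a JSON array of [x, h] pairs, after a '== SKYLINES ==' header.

== SKYLINES ==
[[19,7],[20,0]]
[[19,7],[20,0],[38,6],[40,0]]
[[19,7],[20,0],[38,6],[40,0],[44,6],[45,0]]
[[4,19],[16,0],[19,7],[20,0],[38,6],[40,0],[44,6],[45,0]]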